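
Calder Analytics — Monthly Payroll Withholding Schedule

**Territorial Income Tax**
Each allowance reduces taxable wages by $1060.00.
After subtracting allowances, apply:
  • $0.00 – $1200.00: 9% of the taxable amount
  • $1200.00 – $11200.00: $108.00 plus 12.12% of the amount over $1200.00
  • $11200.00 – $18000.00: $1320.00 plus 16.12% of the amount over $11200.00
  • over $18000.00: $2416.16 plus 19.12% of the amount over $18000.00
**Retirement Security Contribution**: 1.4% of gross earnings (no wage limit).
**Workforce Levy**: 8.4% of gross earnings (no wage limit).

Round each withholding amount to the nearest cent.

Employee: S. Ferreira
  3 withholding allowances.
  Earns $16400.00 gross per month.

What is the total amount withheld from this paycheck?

Territorial Income Tax: taxable = $16400.00 − 3×$1060.00 = $13220.00
  $1320.00 + 16.12% × ($13220.00 − $11200.00) = $1320.00 + 16.12% × $2020.00 = $1645.62
Retirement Security Contribution: 1.4% × $16400.00 = $229.60
Workforce Levy: 8.4% × $16400.00 = $1377.60
Total: $1645.62 + $229.60 + $1377.60 = $3252.82

$3252.82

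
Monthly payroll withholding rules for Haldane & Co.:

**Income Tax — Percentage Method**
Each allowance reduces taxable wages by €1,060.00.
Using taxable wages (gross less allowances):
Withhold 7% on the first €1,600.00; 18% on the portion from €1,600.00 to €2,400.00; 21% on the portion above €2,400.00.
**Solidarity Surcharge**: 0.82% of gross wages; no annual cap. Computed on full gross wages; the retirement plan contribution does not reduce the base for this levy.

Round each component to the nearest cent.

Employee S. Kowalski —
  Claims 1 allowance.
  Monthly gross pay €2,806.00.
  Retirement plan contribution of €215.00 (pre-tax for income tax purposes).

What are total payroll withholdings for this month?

Income Tax: taxable = €2,806.00 − €215.00 − 1×€1,060.00 = €1,531.00
  7% × €1,531.00 = €107.17
Solidarity Surcharge: 0.82% × €2,806.00 = €23.01
Total: €107.17 + €23.01 = €130.18

€130.18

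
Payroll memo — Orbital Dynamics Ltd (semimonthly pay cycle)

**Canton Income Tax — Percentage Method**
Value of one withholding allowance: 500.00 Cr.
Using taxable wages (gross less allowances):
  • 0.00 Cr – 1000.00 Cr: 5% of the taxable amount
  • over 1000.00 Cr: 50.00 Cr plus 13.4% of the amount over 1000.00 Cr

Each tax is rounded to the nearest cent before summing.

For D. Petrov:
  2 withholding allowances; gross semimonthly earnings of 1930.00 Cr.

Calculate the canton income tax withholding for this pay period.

46.50 Cr

Canton Income Tax: taxable = 1930.00 Cr − 2×500.00 Cr = 930.00 Cr
  5% × 930.00 Cr = 46.50 Cr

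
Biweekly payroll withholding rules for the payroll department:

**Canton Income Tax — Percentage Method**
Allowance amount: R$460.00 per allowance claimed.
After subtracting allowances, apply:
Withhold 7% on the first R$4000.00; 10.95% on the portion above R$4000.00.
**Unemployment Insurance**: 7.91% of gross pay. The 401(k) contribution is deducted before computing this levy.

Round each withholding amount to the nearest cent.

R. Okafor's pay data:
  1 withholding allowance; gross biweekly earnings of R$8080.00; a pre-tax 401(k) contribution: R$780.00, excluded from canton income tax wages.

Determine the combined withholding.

Canton Income Tax: taxable = R$8080.00 − R$780.00 − 1×R$460.00 = R$6840.00
  R$280.00 + 10.95% × (R$6840.00 − R$4000.00) = R$280.00 + 10.95% × R$2840.00 = R$590.98
Unemployment Insurance: 7.91% × R$7300.00 = R$577.43
Total: R$590.98 + R$577.43 = R$1168.41

R$1168.41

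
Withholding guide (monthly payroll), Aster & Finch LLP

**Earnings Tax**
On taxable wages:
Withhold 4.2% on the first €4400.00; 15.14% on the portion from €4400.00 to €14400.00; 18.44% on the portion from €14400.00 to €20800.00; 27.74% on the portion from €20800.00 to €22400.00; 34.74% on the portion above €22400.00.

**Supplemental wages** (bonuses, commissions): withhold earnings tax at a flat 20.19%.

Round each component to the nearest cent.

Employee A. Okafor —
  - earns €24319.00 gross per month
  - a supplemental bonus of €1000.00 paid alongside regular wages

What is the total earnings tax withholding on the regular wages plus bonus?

€4191.36

Earnings Tax: taxable = €24319.00
  €3322.80 + 34.74% × (€24319.00 − €22400.00) = €3322.80 + 34.74% × €1919.00 = €3989.46
Supplemental (20.19% flat on bonus): 20.19% × €1000.00 = €201.90
Total earnings tax: €3989.46 + €201.90 = €4191.36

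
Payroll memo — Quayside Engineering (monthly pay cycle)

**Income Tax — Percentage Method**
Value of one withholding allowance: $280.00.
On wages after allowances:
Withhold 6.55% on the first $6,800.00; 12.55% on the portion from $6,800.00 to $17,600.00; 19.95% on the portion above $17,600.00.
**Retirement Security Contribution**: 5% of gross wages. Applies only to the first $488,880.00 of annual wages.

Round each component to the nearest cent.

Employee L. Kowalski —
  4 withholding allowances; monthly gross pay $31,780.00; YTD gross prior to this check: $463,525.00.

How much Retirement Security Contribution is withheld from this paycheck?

$1,267.75

Retirement Security Contribution: cap $488,880.00 − YTD $463,525.00 = $25,355.00 subject; 5% × $25,355.00 = $1,267.75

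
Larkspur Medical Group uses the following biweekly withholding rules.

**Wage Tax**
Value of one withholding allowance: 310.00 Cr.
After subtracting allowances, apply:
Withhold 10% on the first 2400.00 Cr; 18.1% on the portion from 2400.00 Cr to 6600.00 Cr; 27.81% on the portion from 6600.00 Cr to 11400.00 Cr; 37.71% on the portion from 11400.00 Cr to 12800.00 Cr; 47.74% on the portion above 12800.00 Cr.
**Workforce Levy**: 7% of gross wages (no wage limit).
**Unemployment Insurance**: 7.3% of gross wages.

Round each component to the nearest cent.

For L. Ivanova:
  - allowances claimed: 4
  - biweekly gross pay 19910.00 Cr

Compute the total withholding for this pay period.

Wage Tax: taxable = 19910.00 Cr − 4×310.00 Cr = 18670.00 Cr
  2863.02 Cr + 47.74% × (18670.00 Cr − 12800.00 Cr) = 2863.02 Cr + 47.74% × 5870.00 Cr = 5665.36 Cr
Workforce Levy: 7% × 19910.00 Cr = 1393.70 Cr
Unemployment Insurance: 7.3% × 19910.00 Cr = 1453.43 Cr
Total: 5665.36 Cr + 1393.70 Cr + 1453.43 Cr = 8512.49 Cr

8512.49 Cr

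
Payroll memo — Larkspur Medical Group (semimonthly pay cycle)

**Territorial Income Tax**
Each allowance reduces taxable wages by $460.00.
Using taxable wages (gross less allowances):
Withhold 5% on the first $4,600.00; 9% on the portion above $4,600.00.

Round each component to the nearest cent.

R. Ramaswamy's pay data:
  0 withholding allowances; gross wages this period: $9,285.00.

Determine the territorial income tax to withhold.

Territorial Income Tax: taxable = $9,285.00
  $230.00 + 9% × ($9,285.00 − $4,600.00) = $230.00 + 9% × $4,685.00 = $651.65

$651.65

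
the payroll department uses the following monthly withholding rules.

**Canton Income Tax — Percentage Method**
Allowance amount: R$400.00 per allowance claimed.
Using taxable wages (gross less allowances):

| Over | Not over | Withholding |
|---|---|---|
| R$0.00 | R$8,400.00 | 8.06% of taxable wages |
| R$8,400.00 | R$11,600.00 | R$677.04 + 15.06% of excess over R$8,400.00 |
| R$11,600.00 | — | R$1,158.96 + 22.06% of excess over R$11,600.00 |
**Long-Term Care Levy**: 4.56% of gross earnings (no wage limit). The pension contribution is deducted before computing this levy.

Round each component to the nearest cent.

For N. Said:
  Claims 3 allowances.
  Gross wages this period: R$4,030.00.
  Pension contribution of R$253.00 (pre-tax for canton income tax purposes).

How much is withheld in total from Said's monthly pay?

R$379.94

Canton Income Tax: taxable = R$4,030.00 − R$253.00 − 3×R$400.00 = R$2,577.00
  8.06% × R$2,577.00 = R$207.71
Long-Term Care Levy: 4.56% × R$3,777.00 = R$172.23
Total: R$207.71 + R$172.23 = R$379.94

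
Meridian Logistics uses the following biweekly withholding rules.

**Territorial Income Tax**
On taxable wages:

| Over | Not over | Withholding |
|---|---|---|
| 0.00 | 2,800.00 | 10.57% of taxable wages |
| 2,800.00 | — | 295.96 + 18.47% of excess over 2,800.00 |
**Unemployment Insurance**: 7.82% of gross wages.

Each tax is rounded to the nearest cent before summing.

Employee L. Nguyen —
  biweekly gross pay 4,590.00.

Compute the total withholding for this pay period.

985.51

Territorial Income Tax: taxable = 4,590.00
  295.96 + 18.47% × (4,590.00 − 2,800.00) = 295.96 + 18.47% × 1,790.00 = 626.57
Unemployment Insurance: 7.82% × 4,590.00 = 358.94
Total: 626.57 + 358.94 = 985.51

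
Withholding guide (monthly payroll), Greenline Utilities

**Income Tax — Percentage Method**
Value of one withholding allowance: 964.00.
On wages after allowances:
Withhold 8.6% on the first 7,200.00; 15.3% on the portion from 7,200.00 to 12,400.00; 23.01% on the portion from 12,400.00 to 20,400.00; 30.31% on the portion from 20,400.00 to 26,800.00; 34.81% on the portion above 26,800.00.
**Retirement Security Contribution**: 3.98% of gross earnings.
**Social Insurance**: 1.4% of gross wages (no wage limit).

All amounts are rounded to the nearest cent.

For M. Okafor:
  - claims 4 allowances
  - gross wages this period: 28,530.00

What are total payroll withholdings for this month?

Income Tax: taxable = 28,530.00 − 4×964.00 = 24,674.00
  3,255.60 + 30.31% × (24,674.00 − 20,400.00) = 3,255.60 + 30.31% × 4,274.00 = 4,551.05
Retirement Security Contribution: 3.98% × 28,530.00 = 1,135.49
Social Insurance: 1.4% × 28,530.00 = 399.42
Total: 4,551.05 + 1,135.49 + 399.42 = 6,085.96

6,085.96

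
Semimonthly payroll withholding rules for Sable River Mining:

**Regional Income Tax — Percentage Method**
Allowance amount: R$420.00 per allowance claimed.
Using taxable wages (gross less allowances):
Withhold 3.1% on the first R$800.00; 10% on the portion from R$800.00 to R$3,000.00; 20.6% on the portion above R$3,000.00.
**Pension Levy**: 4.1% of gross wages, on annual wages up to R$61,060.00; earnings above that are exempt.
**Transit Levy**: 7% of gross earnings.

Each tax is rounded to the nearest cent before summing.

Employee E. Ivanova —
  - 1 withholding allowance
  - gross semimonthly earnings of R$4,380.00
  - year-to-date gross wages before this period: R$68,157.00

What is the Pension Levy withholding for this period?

R$0.00

Pension Levy: YTD R$68,157.00 ≥ cap R$61,060.00 → R$0.00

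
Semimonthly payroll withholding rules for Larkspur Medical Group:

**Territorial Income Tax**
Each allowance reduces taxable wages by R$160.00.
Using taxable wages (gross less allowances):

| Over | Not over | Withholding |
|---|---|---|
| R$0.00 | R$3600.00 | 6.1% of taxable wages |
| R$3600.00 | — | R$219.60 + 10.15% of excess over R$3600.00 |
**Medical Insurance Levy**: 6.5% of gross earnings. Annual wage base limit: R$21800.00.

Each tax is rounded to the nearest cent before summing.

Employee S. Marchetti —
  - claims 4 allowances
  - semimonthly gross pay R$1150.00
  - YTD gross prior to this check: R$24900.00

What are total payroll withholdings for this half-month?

R$31.11

Territorial Income Tax: taxable = R$1150.00 − 4×R$160.00 = R$510.00
  6.1% × R$510.00 = R$31.11
Medical Insurance Levy: YTD R$24900.00 ≥ cap R$21800.00 → R$0.00
Total: R$31.11 + R$0.00 = R$31.11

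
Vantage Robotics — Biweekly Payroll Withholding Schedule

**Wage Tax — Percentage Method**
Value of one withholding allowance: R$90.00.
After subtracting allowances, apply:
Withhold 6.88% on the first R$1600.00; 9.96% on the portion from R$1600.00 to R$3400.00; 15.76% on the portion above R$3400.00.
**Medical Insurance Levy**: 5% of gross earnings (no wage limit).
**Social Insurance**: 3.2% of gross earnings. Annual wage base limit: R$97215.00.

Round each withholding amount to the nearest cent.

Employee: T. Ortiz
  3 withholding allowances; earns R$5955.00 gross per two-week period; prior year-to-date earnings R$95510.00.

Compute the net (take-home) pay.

Wage Tax: taxable = R$5955.00 − 3×R$90.00 = R$5685.00
  R$289.36 + 15.76% × (R$5685.00 − R$3400.00) = R$289.36 + 15.76% × R$2285.00 = R$649.48
Medical Insurance Levy: 5% × R$5955.00 = R$297.75
Social Insurance: cap R$97215.00 − YTD R$95510.00 = R$1705.00 subject; 3.2% × R$1705.00 = R$54.56
Total withheld: R$649.48 + R$297.75 + R$54.56 = R$1001.79
Net pay: R$5955.00 − R$1001.79 = R$4953.21

R$4953.21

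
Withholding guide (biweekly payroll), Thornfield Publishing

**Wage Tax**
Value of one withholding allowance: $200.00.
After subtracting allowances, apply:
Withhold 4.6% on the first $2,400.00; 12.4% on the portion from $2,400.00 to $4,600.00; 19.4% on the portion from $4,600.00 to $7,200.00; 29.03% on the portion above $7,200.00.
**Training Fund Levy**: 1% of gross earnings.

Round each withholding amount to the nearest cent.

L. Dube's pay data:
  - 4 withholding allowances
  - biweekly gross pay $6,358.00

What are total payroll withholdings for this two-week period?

$632.63

Wage Tax: taxable = $6,358.00 − 4×$200.00 = $5,558.00
  $383.20 + 19.4% × ($5,558.00 − $4,600.00) = $383.20 + 19.4% × $958.00 = $569.05
Training Fund Levy: 1% × $6,358.00 = $63.58
Total: $569.05 + $63.58 = $632.63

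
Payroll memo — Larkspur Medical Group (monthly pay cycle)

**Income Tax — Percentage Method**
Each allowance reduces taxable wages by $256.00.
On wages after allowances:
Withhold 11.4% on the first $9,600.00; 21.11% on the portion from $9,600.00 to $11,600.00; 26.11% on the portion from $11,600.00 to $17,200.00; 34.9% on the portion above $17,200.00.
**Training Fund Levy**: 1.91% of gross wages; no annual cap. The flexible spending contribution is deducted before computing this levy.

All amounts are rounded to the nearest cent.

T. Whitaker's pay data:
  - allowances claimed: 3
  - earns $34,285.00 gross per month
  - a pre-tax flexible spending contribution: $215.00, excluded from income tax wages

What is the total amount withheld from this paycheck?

Income Tax: taxable = $34,285.00 − $215.00 − 3×$256.00 = $33,302.00
  $2,978.76 + 34.9% × ($33,302.00 − $17,200.00) = $2,978.76 + 34.9% × $16,102.00 = $8,598.36
Training Fund Levy: 1.91% × $34,070.00 = $650.74
Total: $8,598.36 + $650.74 = $9,249.10

$9,249.10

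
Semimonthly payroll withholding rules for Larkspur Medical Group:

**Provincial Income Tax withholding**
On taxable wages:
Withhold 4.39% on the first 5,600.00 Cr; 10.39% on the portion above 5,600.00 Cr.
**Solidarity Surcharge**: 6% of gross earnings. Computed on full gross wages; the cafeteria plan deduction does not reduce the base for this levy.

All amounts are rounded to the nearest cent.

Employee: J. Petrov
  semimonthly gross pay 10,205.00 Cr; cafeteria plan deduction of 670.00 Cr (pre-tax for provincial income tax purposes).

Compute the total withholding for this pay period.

1,266.99 Cr

Provincial Income Tax: taxable = 10,205.00 Cr − 670.00 Cr = 9,535.00 Cr
  245.84 Cr + 10.39% × (9,535.00 Cr − 5,600.00 Cr) = 245.84 Cr + 10.39% × 3,935.00 Cr = 654.69 Cr
Solidarity Surcharge: 6% × 10,205.00 Cr = 612.30 Cr
Total: 654.69 Cr + 612.30 Cr = 1,266.99 Cr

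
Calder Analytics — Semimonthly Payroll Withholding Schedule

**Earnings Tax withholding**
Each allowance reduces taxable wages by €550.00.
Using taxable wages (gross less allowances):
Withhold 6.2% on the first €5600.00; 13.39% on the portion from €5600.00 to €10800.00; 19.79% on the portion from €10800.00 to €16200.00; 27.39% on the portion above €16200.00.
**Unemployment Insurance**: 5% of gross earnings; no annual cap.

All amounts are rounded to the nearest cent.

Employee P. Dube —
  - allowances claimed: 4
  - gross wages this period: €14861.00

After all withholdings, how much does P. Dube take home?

Earnings Tax: taxable = €14861.00 − 4×€550.00 = €12661.00
  €1043.48 + 19.79% × (€12661.00 − €10800.00) = €1043.48 + 19.79% × €1861.00 = €1411.77
Unemployment Insurance: 5% × €14861.00 = €743.05
Total withheld: €1411.77 + €743.05 = €2154.82
Net pay: €14861.00 − €2154.82 = €12706.18

€12706.18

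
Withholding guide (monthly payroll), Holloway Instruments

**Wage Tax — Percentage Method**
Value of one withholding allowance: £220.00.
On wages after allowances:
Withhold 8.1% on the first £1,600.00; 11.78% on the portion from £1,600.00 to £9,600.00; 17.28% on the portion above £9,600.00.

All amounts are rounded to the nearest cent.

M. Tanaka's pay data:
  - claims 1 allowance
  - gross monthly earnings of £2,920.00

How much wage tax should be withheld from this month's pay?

Wage Tax: taxable = £2,920.00 − 1×£220.00 = £2,700.00
  £129.60 + 11.78% × (£2,700.00 − £1,600.00) = £129.60 + 11.78% × £1,100.00 = £259.18

£259.18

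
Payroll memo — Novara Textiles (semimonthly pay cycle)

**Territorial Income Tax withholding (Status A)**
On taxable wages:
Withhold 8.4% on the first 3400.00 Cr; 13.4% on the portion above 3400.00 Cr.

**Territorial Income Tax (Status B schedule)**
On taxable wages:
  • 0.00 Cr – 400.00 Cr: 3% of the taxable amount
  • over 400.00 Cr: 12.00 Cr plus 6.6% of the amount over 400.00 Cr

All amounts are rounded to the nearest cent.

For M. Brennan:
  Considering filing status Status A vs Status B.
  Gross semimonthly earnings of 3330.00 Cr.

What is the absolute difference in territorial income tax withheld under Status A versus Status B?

Territorial Income Tax (Status A): taxable = 3330.00 Cr
  8.4% × 3330.00 Cr = 279.72 Cr
Territorial Income Tax (Status B): taxable = 3330.00 Cr
  12.00 Cr + 6.6% × (3330.00 Cr − 400.00 Cr) = 12.00 Cr + 6.6% × 2930.00 Cr = 205.38 Cr
Difference: |279.72 Cr − 205.38 Cr| = 74.34 Cr (higher under Status A)

74.34 Cr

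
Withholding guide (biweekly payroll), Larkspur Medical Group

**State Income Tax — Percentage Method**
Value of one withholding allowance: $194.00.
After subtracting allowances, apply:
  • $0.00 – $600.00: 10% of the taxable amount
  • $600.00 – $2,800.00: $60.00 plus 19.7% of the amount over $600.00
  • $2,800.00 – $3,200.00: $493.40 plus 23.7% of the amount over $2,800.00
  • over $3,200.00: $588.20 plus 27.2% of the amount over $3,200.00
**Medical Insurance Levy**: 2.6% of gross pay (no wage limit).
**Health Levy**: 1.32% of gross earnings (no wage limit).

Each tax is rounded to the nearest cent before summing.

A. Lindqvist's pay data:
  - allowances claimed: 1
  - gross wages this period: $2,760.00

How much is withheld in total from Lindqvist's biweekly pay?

State Income Tax: taxable = $2,760.00 − 1×$194.00 = $2,566.00
  $60.00 + 19.7% × ($2,566.00 − $600.00) = $60.00 + 19.7% × $1,966.00 = $447.30
Medical Insurance Levy: 2.6% × $2,760.00 = $71.76
Health Levy: 1.32% × $2,760.00 = $36.43
Total: $447.30 + $71.76 + $36.43 = $555.49

$555.49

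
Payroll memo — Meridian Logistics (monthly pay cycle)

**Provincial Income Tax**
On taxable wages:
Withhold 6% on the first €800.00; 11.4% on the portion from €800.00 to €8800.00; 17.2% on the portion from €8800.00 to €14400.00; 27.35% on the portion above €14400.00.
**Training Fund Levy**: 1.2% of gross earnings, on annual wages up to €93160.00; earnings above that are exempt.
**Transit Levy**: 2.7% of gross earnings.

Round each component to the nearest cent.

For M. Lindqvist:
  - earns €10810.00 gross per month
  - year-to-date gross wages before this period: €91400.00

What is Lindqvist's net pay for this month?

Provincial Income Tax: taxable = €10810.00
  €960.00 + 17.2% × (€10810.00 − €8800.00) = €960.00 + 17.2% × €2010.00 = €1305.72
Training Fund Levy: cap €93160.00 − YTD €91400.00 = €1760.00 subject; 1.2% × €1760.00 = €21.12
Transit Levy: 2.7% × €10810.00 = €291.87
Total withheld: €1305.72 + €21.12 + €291.87 = €1618.71
Net pay: €10810.00 − €1618.71 = €9191.29

€9191.29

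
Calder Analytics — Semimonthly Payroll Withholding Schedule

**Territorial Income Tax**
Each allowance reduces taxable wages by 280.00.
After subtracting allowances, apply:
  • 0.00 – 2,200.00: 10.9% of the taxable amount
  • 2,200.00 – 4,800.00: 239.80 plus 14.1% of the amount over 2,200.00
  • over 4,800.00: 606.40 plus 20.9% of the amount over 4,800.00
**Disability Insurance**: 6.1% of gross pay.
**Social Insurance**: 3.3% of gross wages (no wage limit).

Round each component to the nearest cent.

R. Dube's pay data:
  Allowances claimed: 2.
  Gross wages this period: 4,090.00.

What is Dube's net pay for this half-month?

3,278.21

Territorial Income Tax: taxable = 4,090.00 − 2×280.00 = 3,530.00
  239.80 + 14.1% × (3,530.00 − 2,200.00) = 239.80 + 14.1% × 1,330.00 = 427.33
Disability Insurance: 6.1% × 4,090.00 = 249.49
Social Insurance: 3.3% × 4,090.00 = 134.97
Total withheld: 427.33 + 249.49 + 134.97 = 811.79
Net pay: 4,090.00 − 811.79 = 3,278.21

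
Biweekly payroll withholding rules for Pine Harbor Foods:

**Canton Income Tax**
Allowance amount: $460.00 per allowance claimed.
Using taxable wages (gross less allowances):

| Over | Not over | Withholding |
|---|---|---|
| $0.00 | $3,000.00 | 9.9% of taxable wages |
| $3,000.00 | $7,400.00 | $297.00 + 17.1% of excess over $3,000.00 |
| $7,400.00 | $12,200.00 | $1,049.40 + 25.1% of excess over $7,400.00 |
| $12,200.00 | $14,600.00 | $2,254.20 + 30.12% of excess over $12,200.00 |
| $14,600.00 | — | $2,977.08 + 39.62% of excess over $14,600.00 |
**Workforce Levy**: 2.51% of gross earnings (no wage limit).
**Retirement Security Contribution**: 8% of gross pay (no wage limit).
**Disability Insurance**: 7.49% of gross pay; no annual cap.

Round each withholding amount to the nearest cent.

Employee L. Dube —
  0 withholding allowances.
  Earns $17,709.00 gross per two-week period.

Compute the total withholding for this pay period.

Canton Income Tax: taxable = $17,709.00
  $2,977.08 + 39.62% × ($17,709.00 − $14,600.00) = $2,977.08 + 39.62% × $3,109.00 = $4,208.87
Workforce Levy: 2.51% × $17,709.00 = $444.50
Retirement Security Contribution: 8% × $17,709.00 = $1,416.72
Disability Insurance: 7.49% × $17,709.00 = $1,326.40
Total: $4,208.87 + $444.50 + $1,416.72 + $1,326.40 = $7,396.49

$7,396.49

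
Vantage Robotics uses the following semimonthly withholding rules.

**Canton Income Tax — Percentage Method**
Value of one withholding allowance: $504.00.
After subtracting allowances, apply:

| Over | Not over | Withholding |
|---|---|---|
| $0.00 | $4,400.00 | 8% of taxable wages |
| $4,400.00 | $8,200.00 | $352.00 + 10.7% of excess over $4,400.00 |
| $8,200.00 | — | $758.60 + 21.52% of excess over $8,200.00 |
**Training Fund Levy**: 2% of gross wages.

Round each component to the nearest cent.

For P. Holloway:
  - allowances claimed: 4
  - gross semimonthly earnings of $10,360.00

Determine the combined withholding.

$996.79

Canton Income Tax: taxable = $10,360.00 − 4×$504.00 = $8,344.00
  $758.60 + 21.52% × ($8,344.00 − $8,200.00) = $758.60 + 21.52% × $144.00 = $789.59
Training Fund Levy: 2% × $10,360.00 = $207.20
Total: $789.59 + $207.20 = $996.79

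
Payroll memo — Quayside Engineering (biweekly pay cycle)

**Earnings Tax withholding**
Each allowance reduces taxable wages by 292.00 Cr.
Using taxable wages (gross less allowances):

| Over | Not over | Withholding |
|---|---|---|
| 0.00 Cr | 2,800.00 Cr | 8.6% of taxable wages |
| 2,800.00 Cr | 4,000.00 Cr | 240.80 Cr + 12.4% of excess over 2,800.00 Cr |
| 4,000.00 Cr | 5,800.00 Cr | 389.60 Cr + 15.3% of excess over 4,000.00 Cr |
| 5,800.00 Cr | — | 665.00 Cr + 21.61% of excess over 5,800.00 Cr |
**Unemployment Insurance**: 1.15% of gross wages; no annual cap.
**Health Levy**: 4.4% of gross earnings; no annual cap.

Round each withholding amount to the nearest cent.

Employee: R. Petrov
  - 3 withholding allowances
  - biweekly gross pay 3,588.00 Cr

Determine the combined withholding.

432.36 Cr

Earnings Tax: taxable = 3,588.00 Cr − 3×292.00 Cr = 2,712.00 Cr
  8.6% × 2,712.00 Cr = 233.23 Cr
Unemployment Insurance: 1.15% × 3,588.00 Cr = 41.26 Cr
Health Levy: 4.4% × 3,588.00 Cr = 157.87 Cr
Total: 233.23 Cr + 41.26 Cr + 157.87 Cr = 432.36 Cr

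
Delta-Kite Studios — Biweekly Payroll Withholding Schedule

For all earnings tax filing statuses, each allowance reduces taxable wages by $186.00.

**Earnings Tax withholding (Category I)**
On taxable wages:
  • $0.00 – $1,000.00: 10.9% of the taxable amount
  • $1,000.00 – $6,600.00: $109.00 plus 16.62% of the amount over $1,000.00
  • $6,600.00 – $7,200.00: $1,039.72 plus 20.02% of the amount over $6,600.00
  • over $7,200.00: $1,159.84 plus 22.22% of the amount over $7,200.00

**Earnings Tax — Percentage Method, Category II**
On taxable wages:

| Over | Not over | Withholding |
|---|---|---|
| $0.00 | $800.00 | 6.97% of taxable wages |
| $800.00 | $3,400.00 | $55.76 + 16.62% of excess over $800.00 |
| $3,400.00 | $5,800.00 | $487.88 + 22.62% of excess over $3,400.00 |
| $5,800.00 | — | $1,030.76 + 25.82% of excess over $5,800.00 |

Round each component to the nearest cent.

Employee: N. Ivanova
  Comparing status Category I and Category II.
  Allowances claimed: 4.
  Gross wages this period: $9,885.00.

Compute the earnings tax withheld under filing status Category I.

Earnings Tax (Category I): taxable = $9,885.00 − 4×$186.00 = $9,141.00
  $1,159.84 + 22.22% × ($9,141.00 − $7,200.00) = $1,159.84 + 22.22% × $1,941.00 = $1,591.13

$1,591.13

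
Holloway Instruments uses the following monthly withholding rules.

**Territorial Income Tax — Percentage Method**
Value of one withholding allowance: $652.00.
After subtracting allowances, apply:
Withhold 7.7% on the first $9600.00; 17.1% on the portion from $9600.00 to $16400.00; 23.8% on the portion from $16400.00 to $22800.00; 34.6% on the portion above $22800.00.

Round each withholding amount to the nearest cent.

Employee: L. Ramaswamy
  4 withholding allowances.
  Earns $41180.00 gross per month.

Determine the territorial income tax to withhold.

$8882.31

Territorial Income Tax: taxable = $41180.00 − 4×$652.00 = $38572.00
  $3425.20 + 34.6% × ($38572.00 − $22800.00) = $3425.20 + 34.6% × $15772.00 = $8882.31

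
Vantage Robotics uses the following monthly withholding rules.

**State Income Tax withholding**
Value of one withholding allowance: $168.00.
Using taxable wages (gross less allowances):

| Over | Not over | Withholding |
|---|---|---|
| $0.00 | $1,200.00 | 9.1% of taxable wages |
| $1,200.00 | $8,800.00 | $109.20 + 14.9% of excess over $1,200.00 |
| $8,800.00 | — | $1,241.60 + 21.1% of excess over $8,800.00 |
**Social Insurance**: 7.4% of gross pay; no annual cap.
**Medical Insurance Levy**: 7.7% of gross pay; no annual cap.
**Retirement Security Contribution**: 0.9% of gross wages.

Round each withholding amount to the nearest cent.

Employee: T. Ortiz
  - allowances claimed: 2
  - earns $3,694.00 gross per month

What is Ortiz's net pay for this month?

State Income Tax: taxable = $3,694.00 − 2×$168.00 = $3,358.00
  $109.20 + 14.9% × ($3,358.00 − $1,200.00) = $109.20 + 14.9% × $2,158.00 = $430.74
Social Insurance: 7.4% × $3,694.00 = $273.36
Medical Insurance Levy: 7.7% × $3,694.00 = $284.44
Retirement Security Contribution: 0.9% × $3,694.00 = $33.25
Total withheld: $430.74 + $273.36 + $284.44 + $33.25 = $1,021.79
Net pay: $3,694.00 − $1,021.79 = $2,672.21

$2,672.21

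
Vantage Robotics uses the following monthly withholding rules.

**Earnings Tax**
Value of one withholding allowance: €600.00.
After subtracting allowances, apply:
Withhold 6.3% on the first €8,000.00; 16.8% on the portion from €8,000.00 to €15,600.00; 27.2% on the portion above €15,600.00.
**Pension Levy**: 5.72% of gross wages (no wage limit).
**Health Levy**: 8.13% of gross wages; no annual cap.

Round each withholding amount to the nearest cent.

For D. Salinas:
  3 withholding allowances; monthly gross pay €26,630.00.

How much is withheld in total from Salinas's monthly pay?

Earnings Tax: taxable = €26,630.00 − 3×€600.00 = €24,830.00
  €1,780.80 + 27.2% × (€24,830.00 − €15,600.00) = €1,780.80 + 27.2% × €9,230.00 = €4,291.36
Pension Levy: 5.72% × €26,630.00 = €1,523.24
Health Levy: 8.13% × €26,630.00 = €2,165.02
Total: €4,291.36 + €1,523.24 + €2,165.02 = €7,979.62

€7,979.62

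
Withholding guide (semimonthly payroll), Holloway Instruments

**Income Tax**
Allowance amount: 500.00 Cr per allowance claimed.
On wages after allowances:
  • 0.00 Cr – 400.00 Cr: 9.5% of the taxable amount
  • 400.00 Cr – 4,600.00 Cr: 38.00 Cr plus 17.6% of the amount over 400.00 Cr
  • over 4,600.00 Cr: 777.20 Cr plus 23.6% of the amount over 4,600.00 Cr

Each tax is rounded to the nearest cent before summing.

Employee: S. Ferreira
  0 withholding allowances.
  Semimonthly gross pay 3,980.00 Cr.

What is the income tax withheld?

Income Tax: taxable = 3,980.00 Cr
  38.00 Cr + 17.6% × (3,980.00 Cr − 400.00 Cr) = 38.00 Cr + 17.6% × 3,580.00 Cr = 668.08 Cr

668.08 Cr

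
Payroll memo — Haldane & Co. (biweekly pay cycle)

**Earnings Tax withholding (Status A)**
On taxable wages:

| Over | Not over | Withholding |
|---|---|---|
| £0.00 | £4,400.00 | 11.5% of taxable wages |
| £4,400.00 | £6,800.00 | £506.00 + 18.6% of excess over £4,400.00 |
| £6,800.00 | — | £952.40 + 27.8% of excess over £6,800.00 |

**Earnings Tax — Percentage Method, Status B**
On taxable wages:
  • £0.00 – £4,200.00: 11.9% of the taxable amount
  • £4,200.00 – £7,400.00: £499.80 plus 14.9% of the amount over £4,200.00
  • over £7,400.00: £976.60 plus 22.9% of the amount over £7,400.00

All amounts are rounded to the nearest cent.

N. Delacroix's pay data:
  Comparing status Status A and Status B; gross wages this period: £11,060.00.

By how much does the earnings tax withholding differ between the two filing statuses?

£321.94

Earnings Tax (Status A): taxable = £11,060.00
  £952.40 + 27.8% × (£11,060.00 − £6,800.00) = £952.40 + 27.8% × £4,260.00 = £2,136.68
Earnings Tax (Status B): taxable = £11,060.00
  £976.60 + 22.9% × (£11,060.00 − £7,400.00) = £976.60 + 22.9% × £3,660.00 = £1,814.74
Difference: |£2,136.68 − £1,814.74| = £321.94 (higher under Status A)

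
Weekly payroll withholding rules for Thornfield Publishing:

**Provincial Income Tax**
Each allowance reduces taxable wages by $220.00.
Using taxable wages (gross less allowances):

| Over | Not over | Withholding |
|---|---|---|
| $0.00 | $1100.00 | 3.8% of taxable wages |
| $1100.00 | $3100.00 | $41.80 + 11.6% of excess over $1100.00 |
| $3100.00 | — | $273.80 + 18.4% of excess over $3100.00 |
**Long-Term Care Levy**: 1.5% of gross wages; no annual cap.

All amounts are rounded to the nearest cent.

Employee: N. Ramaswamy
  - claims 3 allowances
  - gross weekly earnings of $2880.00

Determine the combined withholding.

Provincial Income Tax: taxable = $2880.00 − 3×$220.00 = $2220.00
  $41.80 + 11.6% × ($2220.00 − $1100.00) = $41.80 + 11.6% × $1120.00 = $171.72
Long-Term Care Levy: 1.5% × $2880.00 = $43.20
Total: $171.72 + $43.20 = $214.92

$214.92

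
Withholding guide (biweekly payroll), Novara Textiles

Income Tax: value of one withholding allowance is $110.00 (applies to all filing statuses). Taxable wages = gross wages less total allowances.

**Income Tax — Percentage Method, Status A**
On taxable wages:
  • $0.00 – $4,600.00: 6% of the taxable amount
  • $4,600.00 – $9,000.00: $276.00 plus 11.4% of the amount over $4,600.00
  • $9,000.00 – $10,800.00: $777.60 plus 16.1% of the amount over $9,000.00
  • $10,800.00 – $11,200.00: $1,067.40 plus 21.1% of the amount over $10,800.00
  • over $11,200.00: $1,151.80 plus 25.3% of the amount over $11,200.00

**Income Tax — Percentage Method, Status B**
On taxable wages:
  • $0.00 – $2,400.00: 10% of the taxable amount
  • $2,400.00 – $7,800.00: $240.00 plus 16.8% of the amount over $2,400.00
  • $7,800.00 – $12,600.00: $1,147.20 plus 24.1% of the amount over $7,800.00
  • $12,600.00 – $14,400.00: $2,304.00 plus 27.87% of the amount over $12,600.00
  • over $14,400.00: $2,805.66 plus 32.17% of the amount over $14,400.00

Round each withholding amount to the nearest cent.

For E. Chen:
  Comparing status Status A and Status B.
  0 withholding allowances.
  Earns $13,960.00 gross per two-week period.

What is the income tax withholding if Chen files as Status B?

$2,683.03

Income Tax (Status B): taxable = $13,960.00
  $2,304.00 + 27.87% × ($13,960.00 − $12,600.00) = $2,304.00 + 27.87% × $1,360.00 = $2,683.03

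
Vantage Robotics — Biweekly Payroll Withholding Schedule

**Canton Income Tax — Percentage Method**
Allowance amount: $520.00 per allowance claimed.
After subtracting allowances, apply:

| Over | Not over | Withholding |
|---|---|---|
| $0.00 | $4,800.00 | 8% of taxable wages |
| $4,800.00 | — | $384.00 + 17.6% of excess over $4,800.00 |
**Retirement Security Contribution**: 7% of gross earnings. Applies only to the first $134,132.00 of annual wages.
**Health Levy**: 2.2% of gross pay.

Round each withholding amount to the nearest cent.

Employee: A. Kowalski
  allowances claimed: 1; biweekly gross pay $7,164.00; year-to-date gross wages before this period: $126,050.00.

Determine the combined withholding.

Canton Income Tax: taxable = $7,164.00 − 1×$520.00 = $6,644.00
  $384.00 + 17.6% × ($6,644.00 − $4,800.00) = $384.00 + 17.6% × $1,844.00 = $708.54
Retirement Security Contribution: 7% × $7,164.00 = $501.48
Health Levy: 2.2% × $7,164.00 = $157.61
Total: $708.54 + $501.48 + $157.61 = $1,367.63

$1,367.63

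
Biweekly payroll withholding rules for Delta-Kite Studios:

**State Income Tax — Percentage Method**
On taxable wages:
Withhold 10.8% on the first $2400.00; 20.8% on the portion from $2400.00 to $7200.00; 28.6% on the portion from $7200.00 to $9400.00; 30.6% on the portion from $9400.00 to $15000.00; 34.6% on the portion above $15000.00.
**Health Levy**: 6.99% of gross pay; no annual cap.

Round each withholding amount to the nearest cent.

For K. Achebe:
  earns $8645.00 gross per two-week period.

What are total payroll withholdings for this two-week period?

$2275.16

State Income Tax: taxable = $8645.00
  $1257.60 + 28.6% × ($8645.00 − $7200.00) = $1257.60 + 28.6% × $1445.00 = $1670.87
Health Levy: 6.99% × $8645.00 = $604.29
Total: $1670.87 + $604.29 = $2275.16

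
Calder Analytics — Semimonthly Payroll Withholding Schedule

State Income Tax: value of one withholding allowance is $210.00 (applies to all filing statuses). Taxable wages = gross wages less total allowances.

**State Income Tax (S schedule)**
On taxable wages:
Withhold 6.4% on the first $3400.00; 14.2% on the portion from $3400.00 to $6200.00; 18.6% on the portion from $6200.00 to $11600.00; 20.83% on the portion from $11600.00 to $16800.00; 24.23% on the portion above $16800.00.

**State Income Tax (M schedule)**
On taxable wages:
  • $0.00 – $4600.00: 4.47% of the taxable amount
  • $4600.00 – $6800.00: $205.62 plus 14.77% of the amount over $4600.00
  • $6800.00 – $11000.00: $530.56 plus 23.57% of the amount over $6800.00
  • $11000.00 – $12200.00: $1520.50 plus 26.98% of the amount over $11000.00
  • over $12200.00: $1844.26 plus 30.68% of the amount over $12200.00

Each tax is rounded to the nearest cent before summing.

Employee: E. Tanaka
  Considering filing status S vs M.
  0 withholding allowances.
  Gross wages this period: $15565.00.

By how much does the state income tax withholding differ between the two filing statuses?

$431.13

State Income Tax (S): taxable = $15565.00
  $1619.60 + 20.83% × ($15565.00 − $11600.00) = $1619.60 + 20.83% × $3965.00 = $2445.51
State Income Tax (M): taxable = $15565.00
  $1844.26 + 30.68% × ($15565.00 − $12200.00) = $1844.26 + 30.68% × $3365.00 = $2876.64
Difference: |$2445.51 − $2876.64| = $431.13 (higher under M)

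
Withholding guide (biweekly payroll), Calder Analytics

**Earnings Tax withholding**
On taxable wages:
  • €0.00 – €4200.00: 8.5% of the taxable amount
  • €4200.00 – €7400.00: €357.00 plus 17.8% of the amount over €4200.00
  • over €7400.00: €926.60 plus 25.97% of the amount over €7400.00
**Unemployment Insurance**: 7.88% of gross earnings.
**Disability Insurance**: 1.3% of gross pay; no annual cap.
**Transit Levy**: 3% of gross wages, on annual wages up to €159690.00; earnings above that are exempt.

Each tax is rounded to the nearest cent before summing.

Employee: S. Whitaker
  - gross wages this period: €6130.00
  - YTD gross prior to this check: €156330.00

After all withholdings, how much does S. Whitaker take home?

€4765.93

Earnings Tax: taxable = €6130.00
  €357.00 + 17.8% × (€6130.00 − €4200.00) = €357.00 + 17.8% × €1930.00 = €700.54
Unemployment Insurance: 7.88% × €6130.00 = €483.04
Disability Insurance: 1.3% × €6130.00 = €79.69
Transit Levy: cap €159690.00 − YTD €156330.00 = €3360.00 subject; 3% × €3360.00 = €100.80
Total withheld: €700.54 + €483.04 + €79.69 + €100.80 = €1364.07
Net pay: €6130.00 − €1364.07 = €4765.93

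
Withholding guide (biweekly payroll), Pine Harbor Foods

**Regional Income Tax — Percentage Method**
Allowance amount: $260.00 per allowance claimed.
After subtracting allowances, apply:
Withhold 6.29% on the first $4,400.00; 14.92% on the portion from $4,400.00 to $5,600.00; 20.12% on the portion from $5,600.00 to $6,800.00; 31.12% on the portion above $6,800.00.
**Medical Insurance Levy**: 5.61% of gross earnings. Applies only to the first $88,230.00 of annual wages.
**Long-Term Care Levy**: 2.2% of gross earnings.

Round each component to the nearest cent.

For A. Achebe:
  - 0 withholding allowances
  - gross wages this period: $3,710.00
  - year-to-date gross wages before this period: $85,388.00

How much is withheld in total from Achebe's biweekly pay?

Regional Income Tax: taxable = $3,710.00
  6.29% × $3,710.00 = $233.36
Medical Insurance Levy: cap $88,230.00 − YTD $85,388.00 = $2,842.00 subject; 5.61% × $2,842.00 = $159.44
Long-Term Care Levy: 2.2% × $3,710.00 = $81.62
Total: $233.36 + $159.44 + $81.62 = $474.42

$474.42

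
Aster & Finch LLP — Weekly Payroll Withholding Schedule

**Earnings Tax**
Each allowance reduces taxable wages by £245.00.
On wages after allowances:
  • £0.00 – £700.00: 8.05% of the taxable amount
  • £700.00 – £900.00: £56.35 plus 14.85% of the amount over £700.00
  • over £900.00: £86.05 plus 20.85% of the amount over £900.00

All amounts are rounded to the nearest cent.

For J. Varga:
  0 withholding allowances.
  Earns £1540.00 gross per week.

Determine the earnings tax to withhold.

£219.49

Earnings Tax: taxable = £1540.00
  £86.05 + 20.85% × (£1540.00 − £900.00) = £86.05 + 20.85% × £640.00 = £219.49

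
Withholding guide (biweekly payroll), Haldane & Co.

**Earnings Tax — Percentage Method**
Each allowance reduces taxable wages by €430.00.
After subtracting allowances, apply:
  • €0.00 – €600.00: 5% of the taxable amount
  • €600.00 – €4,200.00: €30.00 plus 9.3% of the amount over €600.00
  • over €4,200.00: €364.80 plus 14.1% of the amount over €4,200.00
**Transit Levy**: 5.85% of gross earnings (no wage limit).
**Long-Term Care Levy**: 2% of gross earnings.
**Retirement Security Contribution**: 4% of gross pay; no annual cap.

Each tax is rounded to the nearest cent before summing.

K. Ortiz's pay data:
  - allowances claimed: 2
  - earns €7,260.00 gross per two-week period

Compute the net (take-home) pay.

Earnings Tax: taxable = €7,260.00 − 2×€430.00 = €6,400.00
  €364.80 + 14.1% × (€6,400.00 − €4,200.00) = €364.80 + 14.1% × €2,200.00 = €675.00
Transit Levy: 5.85% × €7,260.00 = €424.71
Long-Term Care Levy: 2% × €7,260.00 = €145.20
Retirement Security Contribution: 4% × €7,260.00 = €290.40
Total withheld: €675.00 + €424.71 + €145.20 + €290.40 = €1,535.31
Net pay: €7,260.00 − €1,535.31 = €5,724.69

€5,724.69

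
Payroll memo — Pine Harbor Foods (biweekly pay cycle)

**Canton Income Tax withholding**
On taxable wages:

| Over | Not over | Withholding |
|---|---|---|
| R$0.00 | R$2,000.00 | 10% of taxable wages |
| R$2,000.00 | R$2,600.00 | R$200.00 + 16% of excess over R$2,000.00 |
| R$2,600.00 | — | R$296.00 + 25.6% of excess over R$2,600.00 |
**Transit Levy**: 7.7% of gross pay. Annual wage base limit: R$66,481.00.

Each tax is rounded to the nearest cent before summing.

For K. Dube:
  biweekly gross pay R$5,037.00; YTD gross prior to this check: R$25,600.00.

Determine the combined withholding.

R$1,307.72

Canton Income Tax: taxable = R$5,037.00
  R$296.00 + 25.6% × (R$5,037.00 − R$2,600.00) = R$296.00 + 25.6% × R$2,437.00 = R$919.87
Transit Levy: 7.7% × R$5,037.00 = R$387.85
Total: R$919.87 + R$387.85 = R$1,307.72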